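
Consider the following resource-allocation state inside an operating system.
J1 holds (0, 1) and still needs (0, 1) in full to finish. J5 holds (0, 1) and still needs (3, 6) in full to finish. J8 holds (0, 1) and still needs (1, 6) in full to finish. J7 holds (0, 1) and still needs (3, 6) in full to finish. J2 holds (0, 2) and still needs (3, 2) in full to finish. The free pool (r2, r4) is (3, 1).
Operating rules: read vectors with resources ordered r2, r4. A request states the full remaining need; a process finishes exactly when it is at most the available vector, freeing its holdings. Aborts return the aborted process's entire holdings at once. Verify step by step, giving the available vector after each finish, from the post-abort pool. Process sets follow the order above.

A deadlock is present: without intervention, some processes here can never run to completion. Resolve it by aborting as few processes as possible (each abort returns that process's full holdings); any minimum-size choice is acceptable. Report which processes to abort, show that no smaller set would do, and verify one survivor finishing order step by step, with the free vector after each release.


Minimum abort set: J8 and J7.
Key observation: J5 was stuck for good until J8 and J7 gave back (0, 2); in the order shown it finishes at step 3.
Why nothing smaller works — every single abort fails: J1 alone leaves J5 blocked (short on r4); J5 alone leaves J8 blocked (short on r4); J8 alone leaves J5 blocked (short on r4); J7 alone leaves J5 blocked (short on r4); J2 alone leaves J5 blocked (short on r4).
Survivors finish in the order: J1, J2, J5. Step-by-step check (pool after the aborts first):
  pool = (3, 3)
  J1: need (0, 1) fits (3, 3); releases (0, 1), pool now (3, 4)
  J2: need (3, 2) fits (3, 4); releases (0, 2), pool now (3, 6)
  J5: need (3, 6) fits (3, 6); releases (0, 1), pool now (3, 7)


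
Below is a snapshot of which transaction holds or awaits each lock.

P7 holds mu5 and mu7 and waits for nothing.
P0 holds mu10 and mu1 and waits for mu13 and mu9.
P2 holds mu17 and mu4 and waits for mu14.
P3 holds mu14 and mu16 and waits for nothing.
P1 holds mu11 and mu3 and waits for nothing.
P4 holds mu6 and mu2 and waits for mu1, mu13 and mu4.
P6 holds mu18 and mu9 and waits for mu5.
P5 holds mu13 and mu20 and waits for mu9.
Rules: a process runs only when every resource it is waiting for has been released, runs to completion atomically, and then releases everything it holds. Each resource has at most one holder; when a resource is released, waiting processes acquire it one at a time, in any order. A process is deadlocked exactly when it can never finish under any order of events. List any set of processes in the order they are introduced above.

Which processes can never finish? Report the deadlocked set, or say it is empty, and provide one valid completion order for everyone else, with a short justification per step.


The deadlocked set is empty.
Key observation: no waiting chain loops back on itself — every chain ends at a process that waits on nothing, so everyone eventually runs.
The rest can finish in the order P7, P6, P5, P3, P2, P0, P1, P4.
Walking it through:
  run P7 (it waits on nothing); releases mu5 and mu7
  run P6 (all its waits — mu5 — are resolved); releases mu18 and mu9
  run P5 (all its waits — mu9 — are resolved); releases mu13 and mu20
  run P3 (it waits on nothing); releases mu14 and mu16
  run P2 (all its waits — mu14 — are resolved); releases mu17 and mu4
  run P0 (all its waits — mu13 and mu9 — are resolved); releases mu10 and mu1
  run P1 (it waits on nothing); releases mu11 and mu3
  run P4 (all its waits — mu1, mu13 and mu4 — are resolved); releases mu6 and mu2


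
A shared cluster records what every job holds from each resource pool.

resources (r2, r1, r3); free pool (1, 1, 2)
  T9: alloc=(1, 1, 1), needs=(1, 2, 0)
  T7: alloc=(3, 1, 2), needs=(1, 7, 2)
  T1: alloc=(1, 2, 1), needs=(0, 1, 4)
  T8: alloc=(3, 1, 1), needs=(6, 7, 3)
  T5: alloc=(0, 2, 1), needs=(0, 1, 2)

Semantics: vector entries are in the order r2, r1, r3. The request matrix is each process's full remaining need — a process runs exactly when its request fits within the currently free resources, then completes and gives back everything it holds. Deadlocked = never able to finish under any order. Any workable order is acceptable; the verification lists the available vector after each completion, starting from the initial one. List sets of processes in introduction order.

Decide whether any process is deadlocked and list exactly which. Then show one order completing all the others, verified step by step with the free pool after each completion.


Deadlocked: T7 and T8.
Key observation: the wall is r1: completing T5, T9, T1 brings the pool only to (3, 6, 5), and all the rest need more.
One completion order for the rest: T5, T9, T1. Check, step by step:
  pool = (1, 1, 2)
  run T5 (needs (0, 1, 2), free (1, 1, 2)); after release of (0, 2, 1) the pool is (1, 3, 3)
  run T9 (needs (1, 2, 0), free (1, 3, 3)); after release of (1, 1, 1) the pool is (2, 4, 4)
  run T1 (needs (0, 1, 4), free (2, 4, 4)); after release of (1, 2, 1) the pool is (3, 6, 5)
None of the blocked processes ever fits:
  T7 still needs (1, 7, 2) but only (3, 6, 5) is free — short on r1
  T8 still needs (6, 7, 3) but only (3, 6, 5) is free — short on r2 and r1


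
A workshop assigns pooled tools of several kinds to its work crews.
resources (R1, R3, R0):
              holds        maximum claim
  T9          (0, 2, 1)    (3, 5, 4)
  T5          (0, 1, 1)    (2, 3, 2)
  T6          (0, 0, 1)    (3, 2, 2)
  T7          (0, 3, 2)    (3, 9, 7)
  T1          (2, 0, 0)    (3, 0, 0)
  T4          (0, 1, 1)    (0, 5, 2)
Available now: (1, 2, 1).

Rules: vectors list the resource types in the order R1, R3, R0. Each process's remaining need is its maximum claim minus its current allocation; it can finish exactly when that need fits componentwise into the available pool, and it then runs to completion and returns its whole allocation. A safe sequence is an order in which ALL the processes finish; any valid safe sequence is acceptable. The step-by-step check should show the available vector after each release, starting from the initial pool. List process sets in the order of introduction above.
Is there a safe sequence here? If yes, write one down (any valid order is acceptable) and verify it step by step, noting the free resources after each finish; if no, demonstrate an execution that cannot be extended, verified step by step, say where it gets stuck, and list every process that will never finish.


SAFE, for example via the order T1, T6, T5, T9, T4, T7.
Key observation: T1 is the earliest step where a requested resource binds exactly: need (1, 0, 0), pool (1, 2, 1) at its turn.
Step-by-step check:
  pool = (1, 2, 1)
  T1 needs (1, 0, 0) <= (1, 2, 1) -> finishes; pool += (2, 0, 0) = (3, 2, 1)
  T6 needs (3, 2, 1) <= (3, 2, 1) -> finishes; pool += (0, 0, 1) = (3, 2, 2)
  T5 needs (2, 2, 1) <= (3, 2, 2) -> finishes; pool += (0, 1, 1) = (3, 3, 3)
  T9 needs (3, 3, 3) <= (3, 3, 3) -> finishes; pool += (0, 2, 1) = (3, 5, 4)
  T4 needs (0, 4, 1) <= (3, 5, 4) -> finishes; pool += (0, 1, 1) = (3, 6, 5)
  T7 needs (3, 6, 5) <= (3, 6, 5) -> finishes; pool += (0, 3, 2) = (3, 9, 7)


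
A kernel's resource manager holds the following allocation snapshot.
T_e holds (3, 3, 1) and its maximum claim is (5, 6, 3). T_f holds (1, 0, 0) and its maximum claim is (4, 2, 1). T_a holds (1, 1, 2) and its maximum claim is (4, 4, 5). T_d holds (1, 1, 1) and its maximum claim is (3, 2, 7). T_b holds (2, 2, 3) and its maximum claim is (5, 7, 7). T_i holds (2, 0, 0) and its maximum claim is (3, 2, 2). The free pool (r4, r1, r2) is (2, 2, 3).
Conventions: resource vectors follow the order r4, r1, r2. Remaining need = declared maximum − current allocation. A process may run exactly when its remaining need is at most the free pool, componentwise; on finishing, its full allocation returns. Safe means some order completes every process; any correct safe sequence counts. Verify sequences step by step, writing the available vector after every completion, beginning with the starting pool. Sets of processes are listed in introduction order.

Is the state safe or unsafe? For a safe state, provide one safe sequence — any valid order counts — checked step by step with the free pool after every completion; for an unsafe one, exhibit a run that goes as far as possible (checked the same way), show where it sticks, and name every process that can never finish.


The state is UNSAFE.
Key observation: after T_i, T_f the pool peaks at (5, 2, 3), and each blocked process is short somewhere: T_e on r1; T_a on r1; T_d on r2; T_b on r1, r2.
The run T_i, T_f cannot be extended any further. Step-by-step check:
  pool = (2, 2, 3)
  run T_i (needs (1, 2, 2), free (2, 2, 3)); after release of (2, 0, 0) the pool is (4, 2, 3)
  run T_f (needs (3, 2, 1), free (4, 2, 3)); after release of (1, 0, 0) the pool is (5, 2, 3)
  T_e cannot run: need (2, 3, 2) vs free (5, 2, 3) (insufficient r1)
  T_a cannot run: need (3, 3, 3) vs free (5, 2, 3) (insufficient r1)
  T_d cannot run: need (2, 1, 6) vs free (5, 2, 3) (insufficient r2)
  T_b cannot run: need (3, 5, 4) vs free (5, 2, 3) (insufficient r1 and r2)
Processes that can never finish: T_e, T_a, T_d and T_b.


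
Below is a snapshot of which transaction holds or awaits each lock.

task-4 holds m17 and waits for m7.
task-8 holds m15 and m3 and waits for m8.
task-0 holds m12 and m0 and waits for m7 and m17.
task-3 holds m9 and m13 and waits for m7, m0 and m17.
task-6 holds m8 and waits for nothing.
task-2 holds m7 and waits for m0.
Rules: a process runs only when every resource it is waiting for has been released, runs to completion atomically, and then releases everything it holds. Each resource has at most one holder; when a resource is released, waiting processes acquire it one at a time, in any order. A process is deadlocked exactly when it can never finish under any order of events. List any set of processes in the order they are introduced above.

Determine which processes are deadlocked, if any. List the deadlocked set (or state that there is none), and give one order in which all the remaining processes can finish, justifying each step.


Deadlocked set: task-4, task-0, task-3 and task-2.
Key observation: the wait chain closes on itself along task-4 -> task-2 -> task-0 -> task-4; task-3 waits into the deadlock from upstream.
One completion order for the rest: task-6, task-8.
Walking it through:
  task-6 waits on nothing -> runs at once and releases m8
  run task-8 (all its waits — m8 — are resolved); releases m15 and m3


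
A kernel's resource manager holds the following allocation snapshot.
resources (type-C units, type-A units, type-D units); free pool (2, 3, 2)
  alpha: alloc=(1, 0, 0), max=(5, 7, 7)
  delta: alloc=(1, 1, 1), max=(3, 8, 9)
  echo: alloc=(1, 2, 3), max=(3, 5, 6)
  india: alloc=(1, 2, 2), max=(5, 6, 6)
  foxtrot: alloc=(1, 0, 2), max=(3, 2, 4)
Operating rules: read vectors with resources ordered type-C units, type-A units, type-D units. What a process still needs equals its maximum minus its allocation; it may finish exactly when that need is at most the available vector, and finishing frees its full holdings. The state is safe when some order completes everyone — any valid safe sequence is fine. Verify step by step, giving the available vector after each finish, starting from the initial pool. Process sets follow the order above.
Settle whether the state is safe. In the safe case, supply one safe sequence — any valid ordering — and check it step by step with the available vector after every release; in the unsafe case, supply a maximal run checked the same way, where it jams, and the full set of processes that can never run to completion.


SAFE — a valid safe sequence is foxtrot, echo, india, delta, alpha.
Key observation: foxtrot marks the first exact bind of the order: its need (2, 2, 2) fits the free (2, 3, 2) with zero slack on a requested resource.
Walking it through:
  pool = (2, 3, 2)
  foxtrot needs (2, 2, 2) <= (2, 3, 2) -> finishes; pool += (1, 0, 2) = (3, 3, 4)
  echo needs (2, 3, 3) <= (3, 3, 4) -> finishes; pool += (1, 2, 3) = (4, 5, 7)
  india needs (4, 4, 4) <= (4, 5, 7) -> finishes; pool += (1, 2, 2) = (5, 7, 9)
  delta needs (2, 7, 8) <= (5, 7, 9) -> finishes; pool += (1, 1, 1) = (6, 8, 10)
  alpha needs (4, 7, 7) <= (6, 8, 10) -> finishes; pool += (1, 0, 0) = (7, 8, 10)


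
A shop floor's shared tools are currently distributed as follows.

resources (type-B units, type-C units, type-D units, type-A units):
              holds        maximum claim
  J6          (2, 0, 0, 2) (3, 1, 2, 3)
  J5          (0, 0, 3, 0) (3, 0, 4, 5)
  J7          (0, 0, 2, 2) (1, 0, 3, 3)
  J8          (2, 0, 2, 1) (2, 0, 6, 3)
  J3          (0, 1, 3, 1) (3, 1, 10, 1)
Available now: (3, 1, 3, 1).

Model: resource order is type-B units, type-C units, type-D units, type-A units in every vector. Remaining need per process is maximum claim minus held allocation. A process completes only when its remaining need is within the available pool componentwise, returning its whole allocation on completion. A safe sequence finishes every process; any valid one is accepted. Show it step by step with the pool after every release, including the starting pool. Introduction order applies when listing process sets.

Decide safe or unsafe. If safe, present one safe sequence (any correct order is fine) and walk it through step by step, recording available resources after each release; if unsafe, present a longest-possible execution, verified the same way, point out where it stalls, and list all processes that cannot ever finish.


SAFE — a valid safe sequence is J7, J6, J5, J3, J8.
Key observation: reading the order forward, J7 is the first process whose need (1, 0, 1, 1) meets the free pool (3, 1, 3, 1) exactly on a resource it requests.
Step-by-step check:
  pool = (3, 1, 3, 1)
  J7 needs (1, 0, 1, 1) <= (3, 1, 3, 1) -> finishes; pool += (0, 0, 2, 2) = (3, 1, 5, 3)
  J6 needs (1, 1, 2, 1) <= (3, 1, 5, 3) -> finishes; pool += (2, 0, 0, 2) = (5, 1, 5, 5)
  J5 needs (3, 0, 1, 5) <= (5, 1, 5, 5) -> finishes; pool += (0, 0, 3, 0) = (5, 1, 8, 5)
  J3 needs (3, 0, 7, 0) <= (5, 1, 8, 5) -> finishes; pool += (0, 1, 3, 1) = (5, 2, 11, 6)
  J8 needs (0, 0, 4, 2) <= (5, 2, 11, 6) -> finishes; pool += (2, 0, 2, 1) = (7, 2, 13, 7)


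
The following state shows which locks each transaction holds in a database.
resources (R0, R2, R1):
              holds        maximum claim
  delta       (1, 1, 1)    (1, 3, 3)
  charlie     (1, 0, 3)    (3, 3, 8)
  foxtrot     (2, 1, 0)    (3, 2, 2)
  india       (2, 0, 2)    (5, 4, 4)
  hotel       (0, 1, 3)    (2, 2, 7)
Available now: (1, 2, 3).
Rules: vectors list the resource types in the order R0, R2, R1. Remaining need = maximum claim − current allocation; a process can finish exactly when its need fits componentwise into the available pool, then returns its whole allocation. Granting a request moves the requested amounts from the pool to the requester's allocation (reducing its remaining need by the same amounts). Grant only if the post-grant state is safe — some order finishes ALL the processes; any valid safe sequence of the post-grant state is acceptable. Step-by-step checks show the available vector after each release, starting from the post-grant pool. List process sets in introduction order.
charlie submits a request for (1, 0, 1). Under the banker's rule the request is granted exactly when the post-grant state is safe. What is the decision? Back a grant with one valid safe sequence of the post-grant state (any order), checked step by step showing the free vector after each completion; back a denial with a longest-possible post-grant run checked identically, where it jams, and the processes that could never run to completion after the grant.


GRANT. The post-grant state is safe; one safe sequence: delta, foxtrot, india, hotel, charlie.
Key observation: post-grant, (0, 2, 2) remains, and an order beginning with delta completes everyone.
Step-by-step check of the post-grant state:
  pool = (0, 2, 2)
  delta needs (0, 2, 2) <= (0, 2, 2) -> finishes; pool += (1, 1, 1) = (1, 3, 3)
  foxtrot needs (1, 1, 2) <= (1, 3, 3) -> finishes; pool += (2, 1, 0) = (3, 4, 3)
  india needs (3, 4, 2) <= (3, 4, 3) -> finishes; pool += (2, 0, 2) = (5, 4, 5)
  hotel needs (2, 1, 4) <= (5, 4, 5) -> finishes; pool += (0, 1, 3) = (5, 5, 8)
  charlie needs (1, 3, 4) <= (5, 5, 8) -> finishes; pool += (2, 0, 4) = (7, 5, 12)


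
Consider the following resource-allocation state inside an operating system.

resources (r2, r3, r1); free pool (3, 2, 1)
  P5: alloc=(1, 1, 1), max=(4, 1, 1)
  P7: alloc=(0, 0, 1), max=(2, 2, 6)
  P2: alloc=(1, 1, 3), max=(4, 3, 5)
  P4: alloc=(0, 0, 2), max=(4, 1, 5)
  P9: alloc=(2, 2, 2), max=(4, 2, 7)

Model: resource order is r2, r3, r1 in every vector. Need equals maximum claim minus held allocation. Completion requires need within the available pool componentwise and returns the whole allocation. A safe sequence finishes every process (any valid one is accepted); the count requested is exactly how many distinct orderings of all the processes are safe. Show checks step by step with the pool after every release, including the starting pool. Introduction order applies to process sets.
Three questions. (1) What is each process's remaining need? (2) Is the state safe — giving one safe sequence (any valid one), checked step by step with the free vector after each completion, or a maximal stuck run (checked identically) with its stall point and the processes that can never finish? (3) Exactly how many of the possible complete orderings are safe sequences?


(1) Remaining need (order r2, r3, r1):
  P5: (3, 0, 0)
  P7: (2, 2, 5)
  P2: (3, 2, 2)
  P4: (4, 1, 3)
  P9: (2, 0, 5)
(2) SAFE, for example via the order P5, P2, P4, P7, P9.
Key observation: at P5 the run first touches a limit — (3, 0, 0) against (3, 2, 1), exact on a resource it actually requests.
Walking it through:
  pool = (3, 2, 1)
  run P5 (needs (3, 0, 0), free (3, 2, 1)); after release of (1, 1, 1) the pool is (4, 3, 2)
  run P2 (needs (3, 2, 2), free (4, 3, 2)); after release of (1, 1, 3) the pool is (5, 4, 5)
  run P4 (needs (4, 1, 3), free (5, 4, 5)); after release of (0, 0, 2) the pool is (5, 4, 7)
  run P7 (needs (2, 2, 5), free (5, 4, 7)); after release of (0, 0, 1) the pool is (5, 4, 8)
  run P9 (needs (2, 0, 5), free (5, 4, 8)); after release of (2, 2, 2) the pool is (7, 6, 10)
(3) Exactly 6 of the possible complete orderings are safe sequences.


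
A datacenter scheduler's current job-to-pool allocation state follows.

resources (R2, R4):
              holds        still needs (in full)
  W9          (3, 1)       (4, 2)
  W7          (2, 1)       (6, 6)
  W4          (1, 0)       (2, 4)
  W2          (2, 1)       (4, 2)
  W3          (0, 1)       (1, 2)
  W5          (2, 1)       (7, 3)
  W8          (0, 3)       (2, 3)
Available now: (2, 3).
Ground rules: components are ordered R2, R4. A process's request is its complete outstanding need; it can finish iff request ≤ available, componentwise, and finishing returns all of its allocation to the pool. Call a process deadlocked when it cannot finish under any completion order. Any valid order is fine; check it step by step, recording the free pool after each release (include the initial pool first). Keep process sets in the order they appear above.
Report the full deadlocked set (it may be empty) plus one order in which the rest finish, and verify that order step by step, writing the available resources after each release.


Deadlocked set: W9, W7, W2 and W5.
Key observation: even finishing W8, W3, W4 leaves just (3, 7) free — too little R2 for any of the remaining processes.
One completion order for the rest: W8, W3, W4. Check, step by step:
  pool = (2, 3)
  W8 needs (2, 3) <= (2, 3) -> finishes; pool += (0, 3) = (2, 6)
  W3 needs (1, 2) <= (2, 6) -> finishes; pool += (0, 1) = (2, 7)
  W4 needs (2, 4) <= (2, 7) -> finishes; pool += (1, 0) = (3, 7)
None of the blocked processes ever fits:
  W9 cannot run: need (4, 2) vs free (3, 7) (insufficient R2)
  W7 cannot run: need (6, 6) vs free (3, 7) (insufficient R2)
  W2 cannot run: need (4, 2) vs free (3, 7) (insufficient R2)
  W5 cannot run: need (7, 3) vs free (3, 7) (insufficient R2)


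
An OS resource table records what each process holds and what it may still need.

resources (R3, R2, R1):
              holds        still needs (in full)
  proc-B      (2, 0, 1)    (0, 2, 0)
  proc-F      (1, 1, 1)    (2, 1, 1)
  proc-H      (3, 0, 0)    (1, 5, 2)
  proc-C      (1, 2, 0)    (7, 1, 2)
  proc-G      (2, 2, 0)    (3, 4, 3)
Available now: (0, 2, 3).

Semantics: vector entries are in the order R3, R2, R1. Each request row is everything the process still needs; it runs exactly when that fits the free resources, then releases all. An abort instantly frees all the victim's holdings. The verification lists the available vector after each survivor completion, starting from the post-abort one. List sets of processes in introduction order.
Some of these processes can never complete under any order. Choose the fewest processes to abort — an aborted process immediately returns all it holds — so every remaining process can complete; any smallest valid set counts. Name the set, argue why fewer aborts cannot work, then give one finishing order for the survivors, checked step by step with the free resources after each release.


Abort proc-C.
Key observation: proc-G could never have finished before the abort; with (1, 2, 0) returned by proc-C, it fits at step 2.
Minimality: the empty abort set fails — the state is deadlocked as it stands.
Survivors finish in the order: proc-B, proc-G, proc-F, proc-H. Verifying each step (pool after the aborts first):
  pool = (1, 4, 3)
  proc-B needs (0, 2, 0) <= (1, 4, 3) -> finishes; pool += (2, 0, 1) = (3, 4, 4)
  proc-G needs (3, 4, 3) <= (3, 4, 4) -> finishes; pool += (2, 2, 0) = (5, 6, 4)
  proc-F needs (2, 1, 1) <= (5, 6, 4) -> finishes; pool += (1, 1, 1) = (6, 7, 5)
  proc-H needs (1, 5, 2) <= (6, 7, 5) -> finishes; pool += (3, 0, 0) = (9, 7, 5)


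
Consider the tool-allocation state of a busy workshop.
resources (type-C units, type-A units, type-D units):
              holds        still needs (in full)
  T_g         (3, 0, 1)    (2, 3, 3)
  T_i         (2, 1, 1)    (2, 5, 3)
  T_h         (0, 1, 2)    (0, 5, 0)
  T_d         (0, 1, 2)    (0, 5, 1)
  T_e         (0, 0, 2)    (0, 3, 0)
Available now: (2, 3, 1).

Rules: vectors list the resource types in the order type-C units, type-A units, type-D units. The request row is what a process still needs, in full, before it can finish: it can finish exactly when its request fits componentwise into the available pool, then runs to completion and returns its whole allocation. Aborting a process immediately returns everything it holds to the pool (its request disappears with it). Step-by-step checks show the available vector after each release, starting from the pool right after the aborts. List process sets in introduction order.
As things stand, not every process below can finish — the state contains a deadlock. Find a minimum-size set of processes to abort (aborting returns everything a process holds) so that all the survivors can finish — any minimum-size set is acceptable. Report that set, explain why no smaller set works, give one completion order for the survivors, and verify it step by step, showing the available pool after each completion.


Abort T_i and T_h.
Key observation: the deadlocked T_d becomes finishable only because T_i and T_h released (2, 2, 3); it completes at step 3 below.
Minimality, checking each single-abort alternative: T_g alone leaves T_i blocked (short on type-A units); T_i alone leaves T_h blocked (short on type-A units); T_h alone leaves T_i blocked (short on type-A units); T_d alone leaves T_i blocked (short on type-A units); T_e alone leaves T_i blocked (short on type-A units).
Survivors finish in the order: T_e, T_g, T_d. Walking it through (pool after the aborts first):
  pool = (4, 5, 4)
  run T_e (needs (0, 3, 0), free (4, 5, 4)); after release of (0, 0, 2) the pool is (4, 5, 6)
  run T_g (needs (2, 3, 3), free (4, 5, 6)); after release of (3, 0, 1) the pool is (7, 5, 7)
  run T_d (needs (0, 5, 1), free (7, 5, 7)); after release of (0, 1, 2) the pool is (7, 6, 9)


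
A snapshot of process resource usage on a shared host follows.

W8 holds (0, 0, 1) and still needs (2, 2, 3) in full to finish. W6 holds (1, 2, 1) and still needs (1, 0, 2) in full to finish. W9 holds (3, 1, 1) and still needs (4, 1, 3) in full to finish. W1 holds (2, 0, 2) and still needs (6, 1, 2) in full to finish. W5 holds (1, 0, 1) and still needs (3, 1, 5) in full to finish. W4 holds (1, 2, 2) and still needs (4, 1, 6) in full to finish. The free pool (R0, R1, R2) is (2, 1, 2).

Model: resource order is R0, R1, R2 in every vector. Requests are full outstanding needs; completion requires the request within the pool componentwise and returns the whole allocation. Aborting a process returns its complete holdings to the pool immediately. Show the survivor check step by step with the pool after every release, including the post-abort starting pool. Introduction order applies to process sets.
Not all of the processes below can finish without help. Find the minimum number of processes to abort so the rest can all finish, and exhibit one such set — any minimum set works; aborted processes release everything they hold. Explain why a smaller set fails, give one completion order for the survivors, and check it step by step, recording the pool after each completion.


Abort W5.
Key observation: W9 could never have finished before the abort; with (1, 0, 1) returned by W5, it fits at step 2.
No smaller set exists: with zero aborts the deadlock remains.
The survivors complete as W6, W9, W1, W8, W4. Check, step by step (starting from the post-abort pool):
  pool = (3, 1, 3)
  W6: need (1, 0, 2) fits (3, 1, 3); releases (1, 2, 1), pool now (4, 3, 4)
  W9: need (4, 1, 3) fits (4, 3, 4); releases (3, 1, 1), pool now (7, 4, 5)
  W1: need (6, 1, 2) fits (7, 4, 5); releases (2, 0, 2), pool now (9, 4, 7)
  W8: need (2, 2, 3) fits (9, 4, 7); releases (0, 0, 1), pool now (9, 4, 8)
  W4: need (4, 1, 6) fits (9, 4, 8); releases (1, 2, 2), pool now (10, 6, 10)


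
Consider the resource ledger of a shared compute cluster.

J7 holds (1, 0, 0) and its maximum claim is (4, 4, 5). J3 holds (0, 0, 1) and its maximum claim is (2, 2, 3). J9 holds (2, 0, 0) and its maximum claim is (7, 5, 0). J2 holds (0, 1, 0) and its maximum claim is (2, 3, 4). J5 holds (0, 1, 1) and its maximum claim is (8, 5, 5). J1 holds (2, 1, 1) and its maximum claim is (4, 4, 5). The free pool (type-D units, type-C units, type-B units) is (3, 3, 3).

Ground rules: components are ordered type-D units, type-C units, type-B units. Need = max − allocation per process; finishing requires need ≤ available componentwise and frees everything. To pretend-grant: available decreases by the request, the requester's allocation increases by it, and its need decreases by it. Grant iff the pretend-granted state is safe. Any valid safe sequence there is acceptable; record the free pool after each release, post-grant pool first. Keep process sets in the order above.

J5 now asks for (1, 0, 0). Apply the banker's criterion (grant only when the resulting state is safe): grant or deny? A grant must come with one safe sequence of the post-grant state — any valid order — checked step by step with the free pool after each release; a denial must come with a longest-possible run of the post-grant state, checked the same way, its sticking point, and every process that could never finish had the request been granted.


GRANT. The post-grant state is safe; one safe sequence: J3, J2, J1, J7, J9, J5.
Key observation: (2, 3, 3) free after granting still covers J3 first, and each release covers the next.
Check on the post-grant state, step by step:
  pool = (2, 3, 3)
  J3: need (2, 2, 2) fits (2, 3, 3); releases (0, 0, 1), pool now (2, 3, 4)
  J2: need (2, 2, 4) fits (2, 3, 4); releases (0, 1, 0), pool now (2, 4, 4)
  J1: need (2, 3, 4) fits (2, 4, 4); releases (2, 1, 1), pool now (4, 5, 5)
  J7: need (3, 4, 5) fits (4, 5, 5); releases (1, 0, 0), pool now (5, 5, 5)
  J9: need (5, 5, 0) fits (5, 5, 5); releases (2, 0, 0), pool now (7, 5, 5)
  J5: need (7, 4, 4) fits (7, 5, 5); releases (1, 1, 1), pool now (8, 6, 6)


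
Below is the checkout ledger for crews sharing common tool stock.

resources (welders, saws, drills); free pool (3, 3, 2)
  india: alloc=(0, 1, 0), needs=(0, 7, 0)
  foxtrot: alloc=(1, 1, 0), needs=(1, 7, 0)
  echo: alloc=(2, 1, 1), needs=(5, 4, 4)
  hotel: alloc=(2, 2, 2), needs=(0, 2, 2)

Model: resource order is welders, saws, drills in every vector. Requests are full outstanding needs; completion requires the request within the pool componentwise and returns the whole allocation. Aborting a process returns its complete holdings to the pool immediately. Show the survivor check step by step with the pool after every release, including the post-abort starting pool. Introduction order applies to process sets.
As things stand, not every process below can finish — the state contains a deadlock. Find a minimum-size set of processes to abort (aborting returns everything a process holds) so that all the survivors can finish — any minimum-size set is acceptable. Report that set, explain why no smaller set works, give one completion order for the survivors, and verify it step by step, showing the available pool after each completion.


Minimum abort set: india.
Key observation: before aborting india, foxtrot was permanently blocked — no order could ever run it; afterwards it completes at step 3.
No smaller set exists: with zero aborts the deadlock remains.
One survivor order: hotel, echo, foxtrot. Step-by-step check (post-abort pool first):
  pool = (3, 4, 2)
  run hotel (needs (0, 2, 2), free (3, 4, 2)); after release of (2, 2, 2) the pool is (5, 6, 4)
  run echo (needs (5, 4, 4), free (5, 6, 4)); after release of (2, 1, 1) the pool is (7, 7, 5)
  run foxtrot (needs (1, 7, 0), free (7, 7, 5)); after release of (1, 1, 0) the pool is (8, 8, 5)


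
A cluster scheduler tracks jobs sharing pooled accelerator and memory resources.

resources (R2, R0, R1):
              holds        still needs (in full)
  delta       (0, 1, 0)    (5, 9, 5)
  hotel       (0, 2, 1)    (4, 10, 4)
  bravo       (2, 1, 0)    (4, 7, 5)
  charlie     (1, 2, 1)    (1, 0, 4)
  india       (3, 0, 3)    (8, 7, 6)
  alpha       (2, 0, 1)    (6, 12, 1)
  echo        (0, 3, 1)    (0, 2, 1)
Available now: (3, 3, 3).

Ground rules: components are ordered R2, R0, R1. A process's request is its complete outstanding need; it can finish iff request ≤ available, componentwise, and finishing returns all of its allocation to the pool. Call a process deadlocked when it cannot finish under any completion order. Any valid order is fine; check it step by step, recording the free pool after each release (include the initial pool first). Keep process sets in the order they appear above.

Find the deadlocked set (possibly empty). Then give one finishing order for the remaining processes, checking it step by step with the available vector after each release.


Nothing here is deadlocked.
Key observation: the pool covers echo at once, and every later process fits after earlier releases.
A valid finishing order for the others: echo, charlie, bravo, delta, hotel, alpha, india. Step-by-step check:
  pool = (3, 3, 3)
  echo needs (0, 2, 1) <= (3, 3, 3) -> finishes; pool += (0, 3, 1) = (3, 6, 4)
  charlie needs (1, 0, 4) <= (3, 6, 4) -> finishes; pool += (1, 2, 1) = (4, 8, 5)
  bravo needs (4, 7, 5) <= (4, 8, 5) -> finishes; pool += (2, 1, 0) = (6, 9, 5)
  delta needs (5, 9, 5) <= (6, 9, 5) -> finishes; pool += (0, 1, 0) = (6, 10, 5)
  hotel needs (4, 10, 4) <= (6, 10, 5) -> finishes; pool += (0, 2, 1) = (6, 12, 6)
  alpha needs (6, 12, 1) <= (6, 12, 6) -> finishes; pool += (2, 0, 1) = (8, 12, 7)
  india needs (8, 7, 6) <= (8, 12, 7) -> finishes; pool += (3, 0, 3) = (11, 12, 10)


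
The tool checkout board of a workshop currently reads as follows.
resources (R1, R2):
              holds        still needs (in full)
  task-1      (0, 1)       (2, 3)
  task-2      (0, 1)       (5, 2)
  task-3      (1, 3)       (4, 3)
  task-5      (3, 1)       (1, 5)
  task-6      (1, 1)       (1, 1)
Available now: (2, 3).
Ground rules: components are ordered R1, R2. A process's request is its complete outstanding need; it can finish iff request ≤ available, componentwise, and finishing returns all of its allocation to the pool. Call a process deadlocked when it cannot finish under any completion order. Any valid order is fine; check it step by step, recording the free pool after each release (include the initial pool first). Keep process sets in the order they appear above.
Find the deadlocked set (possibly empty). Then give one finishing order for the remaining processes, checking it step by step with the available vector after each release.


No process is deadlocked.
Key observation: task-6 can run right away; the returned allocation unlocks the remaining processes in turn.
One completion order for the rest: task-6, task-1, task-5, task-2, task-3. Verifying each step:
  pool = (2, 3)
  task-6 needs (1, 1) <= (2, 3) -> finishes; pool += (1, 1) = (3, 4)
  task-1 needs (2, 3) <= (3, 4) -> finishes; pool += (0, 1) = (3, 5)
  task-5 needs (1, 5) <= (3, 5) -> finishes; pool += (3, 1) = (6, 6)
  task-2 needs (5, 2) <= (6, 6) -> finishes; pool += (0, 1) = (6, 7)
  task-3 needs (4, 3) <= (6, 7) -> finishes; pool += (1, 3) = (7, 10)


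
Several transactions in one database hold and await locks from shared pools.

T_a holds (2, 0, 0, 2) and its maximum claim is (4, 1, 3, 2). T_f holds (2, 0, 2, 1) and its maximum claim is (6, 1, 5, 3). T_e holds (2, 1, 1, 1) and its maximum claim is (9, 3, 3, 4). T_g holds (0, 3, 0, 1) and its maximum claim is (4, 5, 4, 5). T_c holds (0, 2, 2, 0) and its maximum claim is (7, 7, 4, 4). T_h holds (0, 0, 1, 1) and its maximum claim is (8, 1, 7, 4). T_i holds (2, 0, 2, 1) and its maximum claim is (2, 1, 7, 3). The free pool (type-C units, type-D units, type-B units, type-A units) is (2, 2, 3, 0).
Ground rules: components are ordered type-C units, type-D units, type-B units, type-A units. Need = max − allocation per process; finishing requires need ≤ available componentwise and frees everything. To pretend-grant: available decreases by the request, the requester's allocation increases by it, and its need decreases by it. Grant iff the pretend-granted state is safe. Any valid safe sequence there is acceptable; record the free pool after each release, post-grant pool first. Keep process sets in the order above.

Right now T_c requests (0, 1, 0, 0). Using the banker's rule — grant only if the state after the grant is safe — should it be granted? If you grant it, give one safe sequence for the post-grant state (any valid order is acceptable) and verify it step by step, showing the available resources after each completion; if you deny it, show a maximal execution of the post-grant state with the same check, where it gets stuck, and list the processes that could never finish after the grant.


DENY. Granting would leave the state unsafe.
Key observation: the wall is type-D units: completing T_a, T_f, T_i, T_h brings the pool only to (8, 1, 8, 5), and all the rest need more.
On the post-grant state, T_a, T_f, T_i, T_h is a maximal run — nothing extends it. Check, step by step:
  pool = (2, 1, 3, 0)
  T_a needs (2, 1, 3, 0) <= (2, 1, 3, 0) -> finishes; pool += (2, 0, 0, 2) = (4, 1, 3, 2)
  T_f needs (4, 1, 3, 2) <= (4, 1, 3, 2) -> finishes; pool += (2, 0, 2, 1) = (6, 1, 5, 3)
  T_i needs (0, 1, 5, 2) <= (6, 1, 5, 3) -> finishes; pool += (2, 0, 2, 1) = (8, 1, 7, 4)
  T_h needs (8, 1, 6, 3) <= (8, 1, 7, 4) -> finishes; pool += (0, 0, 1, 1) = (8, 1, 8, 5)
  blocked: T_e wants (7, 2, 2, 3), pool (8, 1, 8, 5) — not enough type-D units
  blocked: T_g wants (4, 2, 4, 4), pool (8, 1, 8, 5) — not enough type-D units
  blocked: T_c wants (7, 4, 2, 4), pool (8, 1, 8, 5) — not enough type-D units
Had the request been granted, T_e, T_g and T_c could never finish.


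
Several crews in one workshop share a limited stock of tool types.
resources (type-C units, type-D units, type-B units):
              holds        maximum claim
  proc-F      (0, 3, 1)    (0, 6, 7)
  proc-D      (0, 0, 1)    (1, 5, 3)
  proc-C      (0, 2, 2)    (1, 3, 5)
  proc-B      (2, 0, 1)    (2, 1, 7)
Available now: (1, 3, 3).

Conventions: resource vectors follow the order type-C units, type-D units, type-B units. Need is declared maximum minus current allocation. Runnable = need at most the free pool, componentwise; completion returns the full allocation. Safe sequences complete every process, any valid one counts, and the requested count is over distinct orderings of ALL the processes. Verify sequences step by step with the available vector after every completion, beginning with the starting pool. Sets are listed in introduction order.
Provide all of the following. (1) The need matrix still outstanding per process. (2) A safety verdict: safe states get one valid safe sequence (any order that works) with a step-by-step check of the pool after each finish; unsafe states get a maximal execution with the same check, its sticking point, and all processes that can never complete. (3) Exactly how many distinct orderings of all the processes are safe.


(1) Remaining need (order type-C units, type-D units, type-B units):
  proc-F: (0, 3, 6)
  proc-D: (1, 5, 2)
  proc-C: (1, 1, 3)
  proc-B: (0, 1, 6)
(2) The state is SAFE; one workable sequence: proc-C, proc-D, proc-F, proc-B.
Key observation: proc-C is the earliest step where a requested resource binds exactly: need (1, 1, 3), pool (1, 3, 3) at its turn.
Check, step by step:
  pool = (1, 3, 3)
  run proc-C (needs (1, 1, 3), free (1, 3, 3)); after release of (0, 2, 2) the pool is (1, 5, 5)
  run proc-D (needs (1, 5, 2), free (1, 5, 5)); after release of (0, 0, 1) the pool is (1, 5, 6)
  run proc-F (needs (0, 3, 6), free (1, 5, 6)); after release of (0, 3, 1) the pool is (1, 8, 7)
  run proc-B (needs (0, 1, 6), free (1, 8, 7)); after release of (2, 0, 1) the pool is (3, 8, 8)
(3) The exact count: 2 of the possible complete orderings are safe sequences.


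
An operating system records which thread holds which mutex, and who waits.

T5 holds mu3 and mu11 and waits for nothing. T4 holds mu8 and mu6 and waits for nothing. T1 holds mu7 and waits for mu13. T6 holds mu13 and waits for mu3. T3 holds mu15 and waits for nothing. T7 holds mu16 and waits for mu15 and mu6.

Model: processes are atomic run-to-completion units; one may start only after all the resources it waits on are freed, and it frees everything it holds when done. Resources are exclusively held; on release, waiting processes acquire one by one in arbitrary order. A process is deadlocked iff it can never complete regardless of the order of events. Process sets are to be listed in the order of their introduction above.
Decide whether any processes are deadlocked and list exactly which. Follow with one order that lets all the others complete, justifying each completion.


The deadlocked set is empty.
Key observation: every chain of waits terminates; starting from the processes that wait on nothing, all the rest unlock in turn.
A valid finishing order for the others: T5, T6, T3, T4, T1, T7.
Step-by-step check:
  T5: no waits; runs immediately, freeing mu3 and mu11
  run T6 (all its waits — mu3 — are resolved); releases mu13
  T3: no waits; runs immediately, freeing mu15
  T4: no waits; runs immediately, freeing mu8 and mu6
  run T1 (all its waits — mu13 — are resolved); releases mu7
  run T7 (all its waits — mu15 and mu6 — are resolved); releases mu16


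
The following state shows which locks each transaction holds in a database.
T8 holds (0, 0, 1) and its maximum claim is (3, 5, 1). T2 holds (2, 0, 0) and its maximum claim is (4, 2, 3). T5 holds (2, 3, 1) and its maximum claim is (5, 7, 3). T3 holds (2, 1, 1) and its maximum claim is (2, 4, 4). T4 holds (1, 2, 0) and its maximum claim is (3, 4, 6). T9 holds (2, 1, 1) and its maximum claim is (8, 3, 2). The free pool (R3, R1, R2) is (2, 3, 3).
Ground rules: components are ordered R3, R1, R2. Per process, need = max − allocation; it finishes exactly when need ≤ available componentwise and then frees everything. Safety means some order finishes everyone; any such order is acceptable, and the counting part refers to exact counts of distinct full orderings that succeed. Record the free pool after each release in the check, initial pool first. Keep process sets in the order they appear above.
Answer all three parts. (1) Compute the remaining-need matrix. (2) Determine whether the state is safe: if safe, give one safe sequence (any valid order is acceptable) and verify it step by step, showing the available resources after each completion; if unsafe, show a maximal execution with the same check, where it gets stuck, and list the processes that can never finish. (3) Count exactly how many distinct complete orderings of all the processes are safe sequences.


(1) Remaining need (order R3, R1, R2):
  T8: (3, 5, 0)
  T2: (2, 2, 3)
  T5: (3, 4, 2)
  T3: (0, 3, 3)
  T4: (2, 2, 6)
  T9: (6, 2, 1)
(2) SAFE, for example via the order T3, T5, T8, T2, T9, T4.
Key observation: T3 is the earliest step where a requested resource binds exactly: need (0, 3, 3), pool (2, 3, 3) at its turn.
Step-by-step check:
  pool = (2, 3, 3)
  run T3 (needs (0, 3, 3), free (2, 3, 3)); after release of (2, 1, 1) the pool is (4, 4, 4)
  run T5 (needs (3, 4, 2), free (4, 4, 4)); after release of (2, 3, 1) the pool is (6, 7, 5)
  run T8 (needs (3, 5, 0), free (6, 7, 5)); after release of (0, 0, 1) the pool is (6, 7, 6)
  run T2 (needs (2, 2, 3), free (6, 7, 6)); after release of (2, 0, 0) the pool is (8, 7, 6)
  run T9 (needs (6, 2, 1), free (8, 7, 6)); after release of (2, 1, 1) the pool is (10, 8, 7)
  run T4 (needs (2, 2, 6), free (10, 8, 7)); after release of (1, 2, 0) the pool is (11, 10, 7)
(3) Precisely 32 of the possible complete orderings are safe sequences.
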